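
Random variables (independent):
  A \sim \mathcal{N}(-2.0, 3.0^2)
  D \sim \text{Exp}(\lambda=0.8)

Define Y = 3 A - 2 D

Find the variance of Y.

For independent RVs: Var(aX + bY) = a²Var(X) + b²Var(Y)
Var(A) = 9
Var(D) = 1.5625
Var(Y) = 3²*9 + (-2)²*1.5625
= 9*9 + 4*1.5625 = 87.25

87.25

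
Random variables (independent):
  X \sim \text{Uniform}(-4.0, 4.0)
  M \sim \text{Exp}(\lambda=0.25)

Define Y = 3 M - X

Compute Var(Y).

For independent RVs: Var(aX + bY) = a²Var(X) + b²Var(Y)
Var(X) = 5.3333333
Var(M) = 16
Var(Y) = (-1)²*5.3333333 + 3²*16
= 1*5.3333333 + 9*16 = 149.33333

149.33333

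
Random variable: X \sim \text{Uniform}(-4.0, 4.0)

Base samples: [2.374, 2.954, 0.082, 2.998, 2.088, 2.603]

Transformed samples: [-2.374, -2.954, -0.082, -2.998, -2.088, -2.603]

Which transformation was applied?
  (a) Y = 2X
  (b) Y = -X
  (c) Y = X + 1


Checking option (b) Y = -X:
  X = 2.374 -> Y = -2.374 ✓
  X = 2.954 -> Y = -2.954 ✓
  X = 0.082 -> Y = -0.082 ✓
All samples match this transformation.

(b) -X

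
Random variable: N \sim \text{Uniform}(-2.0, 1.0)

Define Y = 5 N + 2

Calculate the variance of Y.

For Y = aN + b: Var(Y) = a² * Var(N)
Var(N) = (1 + 2)^2/12 = 0.75
Var(Y) = 5² * 0.75 = 25 * 0.75 = 18.75

18.75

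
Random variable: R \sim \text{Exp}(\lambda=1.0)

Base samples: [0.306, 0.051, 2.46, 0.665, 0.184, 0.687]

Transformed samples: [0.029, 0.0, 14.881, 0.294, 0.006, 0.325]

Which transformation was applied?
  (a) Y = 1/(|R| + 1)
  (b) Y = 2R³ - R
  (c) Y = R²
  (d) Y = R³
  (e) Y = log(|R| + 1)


Checking option (d) Y = R³:
  R = 0.306 -> Y = 0.029 ✓
  R = 0.051 -> Y = 0.0 ✓
  R = 2.46 -> Y = 14.881 ✓
All samples match this transformation.

(d) R³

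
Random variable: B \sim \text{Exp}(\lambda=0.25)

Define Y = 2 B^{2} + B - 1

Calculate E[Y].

E[Y] = 2*E[B²] + 1*E[B] - 1
E[B] = 4
E[B²] = Var(B) + (E[B])² = 16 + 16 = 32
E[Y] = 2*32 + 1*4 - 1 = 67

67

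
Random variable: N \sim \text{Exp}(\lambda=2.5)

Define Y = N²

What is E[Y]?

E[N²] = Var(N) + (E[N])² = 0.16 + 0.16 = 0.32

0.32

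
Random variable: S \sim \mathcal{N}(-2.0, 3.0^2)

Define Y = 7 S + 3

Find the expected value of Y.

For Y = 7S + 3:
E[Y] = 7 * E[S] + 3
E[S] = -2.0 = -2
E[Y] = 7 * (-2) + 3 = -11

-11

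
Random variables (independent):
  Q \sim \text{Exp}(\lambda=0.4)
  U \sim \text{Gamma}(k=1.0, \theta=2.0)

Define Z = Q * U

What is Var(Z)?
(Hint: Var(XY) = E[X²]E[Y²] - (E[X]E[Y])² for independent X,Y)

Var(XY) = E[X²]E[Y²] - (E[X]E[Y])²
E[Q] = 2.5, Var(Q) = 6.25
E[U] = 2, Var(U) = 4
E[Q²] = 6.25 + 2.5² = 12.5
E[U²] = 4 + 2² = 8
Var(Z) = 12.5*8 - (2.5*2)²
= 100 - 25 = 75

75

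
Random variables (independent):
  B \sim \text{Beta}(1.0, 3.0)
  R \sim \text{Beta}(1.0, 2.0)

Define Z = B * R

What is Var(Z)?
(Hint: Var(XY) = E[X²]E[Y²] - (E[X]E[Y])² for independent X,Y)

Var(XY) = E[X²]E[Y²] - (E[X]E[Y])²
E[B] = 0.25, Var(B) = 0.0375
E[R] = 0.33333333, Var(R) = 0.055555556
E[B²] = 0.0375 + 0.25² = 0.1
E[R²] = 0.055555556 + 0.33333333² = 0.16666667
Var(Z) = 0.1*0.16666667 - (0.25*0.33333333)²
= 0.016666667 - 0.0069444444 = 0.0097222222

0.0097222222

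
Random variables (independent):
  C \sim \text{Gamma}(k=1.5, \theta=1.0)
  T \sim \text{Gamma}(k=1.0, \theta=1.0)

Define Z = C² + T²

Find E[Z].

E[Z] = E[C²] + E[T²]
E[C²] = Var(C) + E[C]² = 1.5 + 2.25 = 3.75
E[T²] = Var(T) + E[T]² = 1 + 1 = 2
E[Z] = 3.75 + 2 = 5.75

5.75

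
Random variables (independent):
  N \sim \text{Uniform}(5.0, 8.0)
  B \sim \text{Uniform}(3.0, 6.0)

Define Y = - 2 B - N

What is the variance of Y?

For independent RVs: Var(aX + bY) = a²Var(X) + b²Var(Y)
Var(N) = 0.75
Var(B) = 0.75
Var(Y) = (-1)²*0.75 + (-2)²*0.75
= 1*0.75 + 4*0.75 = 3.75

3.75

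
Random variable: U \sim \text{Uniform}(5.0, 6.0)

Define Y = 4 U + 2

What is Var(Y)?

For Y = aU + b: Var(Y) = a² * Var(U)
Var(U) = (6 - 5)^2/12 = 0.083333333
Var(Y) = 4² * 0.083333333 = 16 * 0.083333333 = 1.3333333

1.3333333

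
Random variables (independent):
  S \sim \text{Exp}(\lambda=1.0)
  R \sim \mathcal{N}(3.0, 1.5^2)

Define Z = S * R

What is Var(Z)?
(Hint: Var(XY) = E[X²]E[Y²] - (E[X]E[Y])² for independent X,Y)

Var(XY) = E[X²]E[Y²] - (E[X]E[Y])²
E[S] = 1, Var(S) = 1
E[R] = 3, Var(R) = 2.25
E[S²] = 1 + 1² = 2
E[R²] = 2.25 + 3² = 11.25
Var(Z) = 2*11.25 - (1*3)²
= 22.5 - 9 = 13.5

13.5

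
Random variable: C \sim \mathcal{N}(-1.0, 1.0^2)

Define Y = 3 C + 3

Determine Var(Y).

For Y = aC + b: Var(Y) = a² * Var(C)
Var(C) = 1.0^2 = 1
Var(Y) = 3² * 1 = 9 * 1 = 9

9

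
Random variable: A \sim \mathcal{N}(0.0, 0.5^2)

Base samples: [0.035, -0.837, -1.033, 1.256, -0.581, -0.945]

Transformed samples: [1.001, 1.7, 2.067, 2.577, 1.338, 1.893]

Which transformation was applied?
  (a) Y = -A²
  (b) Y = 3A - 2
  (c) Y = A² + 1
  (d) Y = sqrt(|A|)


Checking option (c) Y = A² + 1:
  A = 0.035 -> Y = 1.001 ✓
  A = -0.837 -> Y = 1.7 ✓
  A = -1.033 -> Y = 2.067 ✓
All samples match this transformation.

(c) A² + 1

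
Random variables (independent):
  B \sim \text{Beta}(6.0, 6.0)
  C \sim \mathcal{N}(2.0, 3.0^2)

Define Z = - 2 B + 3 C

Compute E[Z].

E[Z] = -2*E[B] + 3*E[C]
E[B] = 0.5
E[C] = 2
E[Z] = -2*0.5 + 3*2 = 5

5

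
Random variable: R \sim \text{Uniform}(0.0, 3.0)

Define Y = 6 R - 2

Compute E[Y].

For Y = 6R - 2:
E[Y] = 6 * E[R] - 2
E[R] = (0 + 3)/2 = 1.5
E[Y] = 6 * 1.5 - 2 = 7

7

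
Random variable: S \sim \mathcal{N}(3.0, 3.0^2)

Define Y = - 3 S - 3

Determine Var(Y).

For Y = aS + b: Var(Y) = a² * Var(S)
Var(S) = 3.0^2 = 9
Var(Y) = (-3)² * 9 = 9 * 9 = 81

81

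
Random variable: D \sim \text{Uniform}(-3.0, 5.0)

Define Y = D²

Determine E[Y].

E[D²] = Var(D) + (E[D])² = 5.3333333 + 1 = 6.3333333

6.3333333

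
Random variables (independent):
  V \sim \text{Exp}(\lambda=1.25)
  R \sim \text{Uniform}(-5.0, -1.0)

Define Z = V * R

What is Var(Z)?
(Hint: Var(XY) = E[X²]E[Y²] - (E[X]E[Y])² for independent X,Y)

Var(XY) = E[X²]E[Y²] - (E[X]E[Y])²
E[V] = 0.8, Var(V) = 0.64
E[R] = -3, Var(R) = 1.3333333
E[V²] = 0.64 + 0.8² = 1.28
E[R²] = 1.3333333 + (-3)² = 10.333333
Var(Z) = 1.28*10.333333 - (0.8*(-3))²
= 13.226667 - 5.76 = 7.4666667

7.4666667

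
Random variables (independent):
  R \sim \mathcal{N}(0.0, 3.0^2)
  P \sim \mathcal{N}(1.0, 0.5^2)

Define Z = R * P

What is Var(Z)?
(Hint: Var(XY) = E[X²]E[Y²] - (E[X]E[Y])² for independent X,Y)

Var(XY) = E[X²]E[Y²] - (E[X]E[Y])²
E[R] = 0, Var(R) = 9
E[P] = 1, Var(P) = 0.25
E[R²] = 9 + 0² = 9
E[P²] = 0.25 + 1² = 1.25
Var(Z) = 9*1.25 - (0*1)²
= 11.25 - 0 = 11.25

11.25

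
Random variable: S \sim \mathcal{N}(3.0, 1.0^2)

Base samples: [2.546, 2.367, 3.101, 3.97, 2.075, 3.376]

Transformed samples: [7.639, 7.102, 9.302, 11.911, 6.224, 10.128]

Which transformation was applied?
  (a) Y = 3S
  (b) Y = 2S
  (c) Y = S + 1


Checking option (a) Y = 3S:
  S = 2.546 -> Y = 7.639 ✓
  S = 2.367 -> Y = 7.102 ✓
  S = 3.101 -> Y = 9.302 ✓
All samples match this transformation.

(a) 3S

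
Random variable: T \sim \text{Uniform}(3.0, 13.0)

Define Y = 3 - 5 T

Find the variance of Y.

For Y = aT + b: Var(Y) = a² * Var(T)
Var(T) = (13 - 3)^2/12 = 8.3333333
Var(Y) = (-5)² * 8.3333333 = 25 * 8.3333333 = 208.33333

208.33333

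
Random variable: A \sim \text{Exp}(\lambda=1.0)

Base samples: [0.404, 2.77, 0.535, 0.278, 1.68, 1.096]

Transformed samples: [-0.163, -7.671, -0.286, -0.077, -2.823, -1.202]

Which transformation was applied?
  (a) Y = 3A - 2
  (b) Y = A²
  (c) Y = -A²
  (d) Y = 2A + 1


Checking option (c) Y = -A²:
  A = 0.404 -> Y = -0.163 ✓
  A = 2.77 -> Y = -7.671 ✓
  A = 0.535 -> Y = -0.286 ✓
All samples match this transformation.

(c) -A²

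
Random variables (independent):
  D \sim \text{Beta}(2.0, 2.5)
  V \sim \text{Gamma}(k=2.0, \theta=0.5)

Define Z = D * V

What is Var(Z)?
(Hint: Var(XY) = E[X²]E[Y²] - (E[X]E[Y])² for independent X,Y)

Var(XY) = E[X²]E[Y²] - (E[X]E[Y])²
E[D] = 0.44444444, Var(D) = 0.044893378
E[V] = 1, Var(V) = 0.5
E[D²] = 0.044893378 + 0.44444444² = 0.24242424
E[V²] = 0.5 + 1² = 1.5
Var(Z) = 0.24242424*1.5 - (0.44444444*1)²
= 0.36363636 - 0.19753086 = 0.1661055

0.1661055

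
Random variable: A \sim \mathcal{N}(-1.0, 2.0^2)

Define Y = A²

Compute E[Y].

Using E[X²] = Var(X) + (E[X])²:
E[A] = -1
Var(A) = 2.0^2 = 4
E[A²] = 4 + (-1)² = 4 + 1 = 5

5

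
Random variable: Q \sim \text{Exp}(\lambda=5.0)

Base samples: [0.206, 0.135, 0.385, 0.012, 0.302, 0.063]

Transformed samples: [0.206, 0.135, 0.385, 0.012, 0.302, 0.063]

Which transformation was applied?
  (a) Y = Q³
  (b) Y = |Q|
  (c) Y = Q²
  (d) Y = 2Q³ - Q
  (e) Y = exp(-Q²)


Checking option (b) Y = |Q|:
  Q = 0.206 -> Y = 0.206 ✓
  Q = 0.135 -> Y = 0.135 ✓
  Q = 0.385 -> Y = 0.385 ✓
All samples match this transformation.

(b) |Q|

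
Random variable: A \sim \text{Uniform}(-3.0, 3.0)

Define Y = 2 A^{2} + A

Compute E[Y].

E[Y] = 2*E[A²] + 1*E[A]
E[A] = 0
E[A²] = Var(A) + (E[A])² = 3 + 0 = 3
E[Y] = 2*3 + 1*0 = 6

6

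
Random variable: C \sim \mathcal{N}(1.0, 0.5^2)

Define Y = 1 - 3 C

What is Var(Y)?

For Y = aC + b: Var(Y) = a² * Var(C)
Var(C) = 0.5^2 = 0.25
Var(Y) = (-3)² * 0.25 = 9 * 0.25 = 2.25

2.25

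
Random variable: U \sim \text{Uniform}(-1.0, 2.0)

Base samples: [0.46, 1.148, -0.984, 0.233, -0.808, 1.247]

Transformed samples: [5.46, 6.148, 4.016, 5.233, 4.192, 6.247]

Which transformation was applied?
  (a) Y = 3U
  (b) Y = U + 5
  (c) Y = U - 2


Checking option (b) Y = U + 5:
  U = 0.46 -> Y = 5.46 ✓
  U = 1.148 -> Y = 6.148 ✓
  U = -0.984 -> Y = 4.016 ✓
All samples match this transformation.

(b) U + 5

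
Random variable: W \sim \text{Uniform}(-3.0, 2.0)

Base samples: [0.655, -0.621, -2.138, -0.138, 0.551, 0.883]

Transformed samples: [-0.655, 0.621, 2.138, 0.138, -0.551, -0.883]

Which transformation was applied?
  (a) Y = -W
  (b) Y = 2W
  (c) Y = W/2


Checking option (a) Y = -W:
  W = 0.655 -> Y = -0.655 ✓
  W = -0.621 -> Y = 0.621 ✓
  W = -2.138 -> Y = 2.138 ✓
All samples match this transformation.

(a) -W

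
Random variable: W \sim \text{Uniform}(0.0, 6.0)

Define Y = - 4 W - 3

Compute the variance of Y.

For Y = aW + b: Var(Y) = a² * Var(W)
Var(W) = (6 - 0)^2/12 = 3
Var(Y) = (-4)² * 3 = 16 * 3 = 48

48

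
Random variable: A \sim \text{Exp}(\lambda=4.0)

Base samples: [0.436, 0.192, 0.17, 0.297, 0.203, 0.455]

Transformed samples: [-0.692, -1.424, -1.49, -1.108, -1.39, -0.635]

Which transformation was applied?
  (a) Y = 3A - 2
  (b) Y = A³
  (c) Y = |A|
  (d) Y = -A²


Checking option (a) Y = 3A - 2:
  A = 0.436 -> Y = -0.692 ✓
  A = 0.192 -> Y = -1.424 ✓
  A = 0.17 -> Y = -1.49 ✓
All samples match this transformation.

(a) 3A - 2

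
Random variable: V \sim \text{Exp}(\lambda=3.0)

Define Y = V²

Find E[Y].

Using E[X²] = Var(X) + (E[X])²:
E[V] = 0.33333333
Var(V) = 1/3.0^2 = 0.11111111
E[V²] = 0.11111111 + 0.33333333² = 0.11111111 + 0.11111111 = 0.22222222

0.22222222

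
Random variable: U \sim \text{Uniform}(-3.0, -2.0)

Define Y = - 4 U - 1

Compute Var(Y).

For Y = aU + b: Var(Y) = a² * Var(U)
Var(U) = (-2 + 3)^2/12 = 0.083333333
Var(Y) = (-4)² * 0.083333333 = 16 * 0.083333333 = 1.3333333

1.3333333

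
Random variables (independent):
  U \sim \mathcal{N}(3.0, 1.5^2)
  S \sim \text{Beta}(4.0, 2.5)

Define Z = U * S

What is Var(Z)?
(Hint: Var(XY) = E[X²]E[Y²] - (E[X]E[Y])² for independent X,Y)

Var(XY) = E[X²]E[Y²] - (E[X]E[Y])²
E[U] = 3, Var(U) = 2.25
E[S] = 0.61538462, Var(S) = 0.031558185
E[U²] = 2.25 + 3² = 11.25
E[S²] = 0.031558185 + 0.61538462² = 0.41025641
Var(Z) = 11.25*0.41025641 - (3*0.61538462)²
= 4.6153846 - 3.408284 = 1.2071006

1.2071006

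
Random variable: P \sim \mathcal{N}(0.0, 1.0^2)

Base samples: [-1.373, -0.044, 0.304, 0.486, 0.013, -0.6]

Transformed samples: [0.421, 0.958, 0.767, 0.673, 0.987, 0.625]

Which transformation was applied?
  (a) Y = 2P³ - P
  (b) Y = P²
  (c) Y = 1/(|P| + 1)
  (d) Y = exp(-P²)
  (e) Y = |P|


Checking option (c) Y = 1/(|P| + 1):
  P = -1.373 -> Y = 0.421 ✓
  P = -0.044 -> Y = 0.958 ✓
  P = 0.304 -> Y = 0.767 ✓
All samples match this transformation.

(c) 1/(|P| + 1)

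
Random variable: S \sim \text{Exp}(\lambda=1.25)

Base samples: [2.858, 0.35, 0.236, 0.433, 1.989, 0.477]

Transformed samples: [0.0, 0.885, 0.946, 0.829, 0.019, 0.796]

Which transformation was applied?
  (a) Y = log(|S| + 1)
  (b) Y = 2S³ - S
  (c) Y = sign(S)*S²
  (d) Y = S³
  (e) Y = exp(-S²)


Checking option (e) Y = exp(-S²):
  S = 2.858 -> Y = 0.0 ✓
  S = 0.35 -> Y = 0.885 ✓
  S = 0.236 -> Y = 0.946 ✓
All samples match this transformation.

(e) exp(-S²)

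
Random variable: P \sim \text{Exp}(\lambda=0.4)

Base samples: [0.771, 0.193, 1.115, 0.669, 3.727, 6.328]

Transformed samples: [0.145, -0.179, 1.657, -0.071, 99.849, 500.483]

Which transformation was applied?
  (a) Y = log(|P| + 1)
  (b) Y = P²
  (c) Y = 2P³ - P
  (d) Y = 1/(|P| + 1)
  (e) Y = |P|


Checking option (c) Y = 2P³ - P:
  P = 0.771 -> Y = 0.145 ✓
  P = 0.193 -> Y = -0.179 ✓
  P = 1.115 -> Y = 1.657 ✓
All samples match this transformation.

(c) 2P³ - P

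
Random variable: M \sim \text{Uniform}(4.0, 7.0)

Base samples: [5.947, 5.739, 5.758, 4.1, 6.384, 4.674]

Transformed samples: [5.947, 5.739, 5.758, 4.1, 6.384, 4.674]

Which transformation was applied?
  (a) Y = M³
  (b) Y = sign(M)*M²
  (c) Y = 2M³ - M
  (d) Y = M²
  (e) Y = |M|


Checking option (e) Y = |M|:
  M = 5.947 -> Y = 5.947 ✓
  M = 5.739 -> Y = 5.739 ✓
  M = 5.758 -> Y = 5.758 ✓
All samples match this transformation.

(e) |M|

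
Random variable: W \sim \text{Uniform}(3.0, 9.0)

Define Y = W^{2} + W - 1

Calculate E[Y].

E[Y] = 1*E[W²] + 1*E[W] - 1
E[W] = 6
E[W²] = Var(W) + (E[W])² = 3 + 36 = 39
E[Y] = 1*39 + 1*6 - 1 = 44

44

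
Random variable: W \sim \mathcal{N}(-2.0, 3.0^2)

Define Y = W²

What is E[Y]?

E[W²] = Var(W) + (E[W])² = 9 + 4 = 13

13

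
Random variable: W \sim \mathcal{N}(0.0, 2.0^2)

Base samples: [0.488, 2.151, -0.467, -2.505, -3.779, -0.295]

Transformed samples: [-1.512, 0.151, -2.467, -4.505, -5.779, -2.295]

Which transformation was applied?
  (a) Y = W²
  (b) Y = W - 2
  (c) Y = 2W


Checking option (b) Y = W - 2:
  W = 0.488 -> Y = -1.512 ✓
  W = 2.151 -> Y = 0.151 ✓
  W = -0.467 -> Y = -2.467 ✓
All samples match this transformation.

(b) W - 2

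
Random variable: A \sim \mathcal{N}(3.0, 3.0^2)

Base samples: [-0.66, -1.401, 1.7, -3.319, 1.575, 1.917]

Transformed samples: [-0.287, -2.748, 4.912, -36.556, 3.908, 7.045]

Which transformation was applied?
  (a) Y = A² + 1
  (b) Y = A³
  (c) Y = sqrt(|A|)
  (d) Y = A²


Checking option (b) Y = A³:
  A = -0.66 -> Y = -0.287 ✓
  A = -1.401 -> Y = -2.748 ✓
  A = 1.7 -> Y = 4.912 ✓
All samples match this transformation.

(b) A³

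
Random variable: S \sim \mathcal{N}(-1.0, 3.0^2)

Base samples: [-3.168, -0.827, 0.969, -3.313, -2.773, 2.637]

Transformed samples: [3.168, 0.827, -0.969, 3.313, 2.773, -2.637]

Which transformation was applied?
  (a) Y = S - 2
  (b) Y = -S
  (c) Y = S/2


Checking option (b) Y = -S:
  S = -3.168 -> Y = 3.168 ✓
  S = -0.827 -> Y = 0.827 ✓
  S = 0.969 -> Y = -0.969 ✓
All samples match this transformation.

(b) -S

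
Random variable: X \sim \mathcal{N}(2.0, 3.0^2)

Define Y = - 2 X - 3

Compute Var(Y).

For Y = aX + b: Var(Y) = a² * Var(X)
Var(X) = 3.0^2 = 9
Var(Y) = (-2)² * 9 = 4 * 9 = 36

36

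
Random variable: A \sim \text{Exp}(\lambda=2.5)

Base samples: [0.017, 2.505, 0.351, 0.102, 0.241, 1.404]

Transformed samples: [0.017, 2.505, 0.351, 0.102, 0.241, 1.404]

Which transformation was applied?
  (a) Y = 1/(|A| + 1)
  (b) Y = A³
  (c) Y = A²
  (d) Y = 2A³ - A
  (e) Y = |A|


Checking option (e) Y = |A|:
  A = 0.017 -> Y = 0.017 ✓
  A = 2.505 -> Y = 2.505 ✓
  A = 0.351 -> Y = 0.351 ✓
All samples match this transformation.

(e) |A|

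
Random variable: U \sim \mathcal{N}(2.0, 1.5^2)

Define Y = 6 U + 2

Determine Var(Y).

For Y = aU + b: Var(Y) = a² * Var(U)
Var(U) = 1.5^2 = 2.25
Var(Y) = 6² * 2.25 = 36 * 2.25 = 81

81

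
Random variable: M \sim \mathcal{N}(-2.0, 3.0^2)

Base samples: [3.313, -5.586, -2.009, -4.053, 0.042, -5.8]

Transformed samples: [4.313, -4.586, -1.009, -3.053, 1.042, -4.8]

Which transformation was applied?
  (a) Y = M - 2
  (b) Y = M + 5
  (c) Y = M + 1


Checking option (c) Y = M + 1:
  M = 3.313 -> Y = 4.313 ✓
  M = -5.586 -> Y = -4.586 ✓
  M = -2.009 -> Y = -1.009 ✓
All samples match this transformation.

(c) M + 1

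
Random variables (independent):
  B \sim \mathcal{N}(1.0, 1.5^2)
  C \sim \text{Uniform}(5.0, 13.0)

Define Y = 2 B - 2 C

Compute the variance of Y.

For independent RVs: Var(aX + bY) = a²Var(X) + b²Var(Y)
Var(B) = 2.25
Var(C) = 5.3333333
Var(Y) = 2²*2.25 + (-2)²*5.3333333
= 4*2.25 + 4*5.3333333 = 30.333333

30.333333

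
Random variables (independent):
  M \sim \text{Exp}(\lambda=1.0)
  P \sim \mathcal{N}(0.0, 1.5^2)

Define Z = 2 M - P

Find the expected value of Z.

E[Z] = 2*E[M] - 1*E[P]
E[M] = 1
E[P] = 0
E[Z] = 2*1 - 1*0 = 2

2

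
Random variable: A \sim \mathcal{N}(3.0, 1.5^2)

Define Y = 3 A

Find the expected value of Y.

For Y = 3A:
E[Y] = 3 * E[A]
E[A] = 3.0 = 3
E[Y] = 3 * 3 = 9

9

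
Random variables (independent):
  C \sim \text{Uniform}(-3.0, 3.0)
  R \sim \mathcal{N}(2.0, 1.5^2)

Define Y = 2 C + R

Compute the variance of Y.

For independent RVs: Var(aX + bY) = a²Var(X) + b²Var(Y)
Var(C) = 3
Var(R) = 2.25
Var(Y) = 2²*3 + 1²*2.25
= 4*3 + 1*2.25 = 14.25

14.25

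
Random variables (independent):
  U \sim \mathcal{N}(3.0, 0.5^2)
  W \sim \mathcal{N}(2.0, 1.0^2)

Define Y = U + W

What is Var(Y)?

For independent RVs: Var(aX + bY) = a²Var(X) + b²Var(Y)
Var(U) = 0.25
Var(W) = 1
Var(Y) = 1²*0.25 + 1²*1
= 1*0.25 + 1*1 = 1.25

1.25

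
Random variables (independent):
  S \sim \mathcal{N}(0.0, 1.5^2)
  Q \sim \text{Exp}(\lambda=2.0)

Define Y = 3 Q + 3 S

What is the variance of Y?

For independent RVs: Var(aX + bY) = a²Var(X) + b²Var(Y)
Var(S) = 2.25
Var(Q) = 0.25
Var(Y) = 3²*2.25 + 3²*0.25
= 9*2.25 + 9*0.25 = 22.5

22.5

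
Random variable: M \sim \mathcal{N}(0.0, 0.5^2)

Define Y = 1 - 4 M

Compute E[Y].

For Y = -4M + 1:
E[Y] = -4 * E[M] + 1
E[M] = 0.0 = 0
E[Y] = -4 * 0 + 1 = 1

1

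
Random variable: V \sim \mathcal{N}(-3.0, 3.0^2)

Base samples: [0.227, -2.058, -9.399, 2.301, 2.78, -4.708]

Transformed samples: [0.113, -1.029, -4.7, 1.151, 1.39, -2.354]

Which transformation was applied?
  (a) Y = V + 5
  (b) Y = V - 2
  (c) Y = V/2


Checking option (c) Y = V/2:
  V = 0.227 -> Y = 0.113 ✓
  V = -2.058 -> Y = -1.029 ✓
  V = -9.399 -> Y = -4.7 ✓
All samples match this transformation.

(c) V/2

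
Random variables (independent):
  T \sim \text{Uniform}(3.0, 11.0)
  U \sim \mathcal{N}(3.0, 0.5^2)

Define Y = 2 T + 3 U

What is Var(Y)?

For independent RVs: Var(aX + bY) = a²Var(X) + b²Var(Y)
Var(T) = 5.3333333
Var(U) = 0.25
Var(Y) = 2²*5.3333333 + 3²*0.25
= 4*5.3333333 + 9*0.25 = 23.583333

23.583333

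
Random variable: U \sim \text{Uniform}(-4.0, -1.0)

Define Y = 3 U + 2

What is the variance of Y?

For Y = aU + b: Var(Y) = a² * Var(U)
Var(U) = (-1 + 4)^2/12 = 0.75
Var(Y) = 3² * 0.75 = 9 * 0.75 = 6.75

6.75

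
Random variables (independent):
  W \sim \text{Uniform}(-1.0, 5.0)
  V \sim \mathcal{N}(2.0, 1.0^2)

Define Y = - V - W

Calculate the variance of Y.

For independent RVs: Var(aX + bY) = a²Var(X) + b²Var(Y)
Var(W) = 3
Var(V) = 1
Var(Y) = (-1)²*3 + (-1)²*1
= 1*3 + 1*1 = 4

4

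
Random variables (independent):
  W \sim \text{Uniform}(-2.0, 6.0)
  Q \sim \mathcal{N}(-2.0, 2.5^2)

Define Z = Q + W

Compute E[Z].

E[Z] = 1*E[W] + 1*E[Q]
E[W] = 2
E[Q] = -2
E[Z] = 1*2 + 1*(-2) = 0

0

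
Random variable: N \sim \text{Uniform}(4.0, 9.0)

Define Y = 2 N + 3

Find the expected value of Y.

For Y = 2N + 3:
E[Y] = 2 * E[N] + 3
E[N] = (4 + 9)/2 = 6.5
E[Y] = 2 * 6.5 + 3 = 16

16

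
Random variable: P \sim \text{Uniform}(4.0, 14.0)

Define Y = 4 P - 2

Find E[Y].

For Y = 4P - 2:
E[Y] = 4 * E[P] - 2
E[P] = (4 + 14)/2 = 9
E[Y] = 4 * 9 - 2 = 34

34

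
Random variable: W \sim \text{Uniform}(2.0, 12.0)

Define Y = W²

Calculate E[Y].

E[W²] = Var(W) + (E[W])² = 8.3333333 + 49 = 57.333333

57.333333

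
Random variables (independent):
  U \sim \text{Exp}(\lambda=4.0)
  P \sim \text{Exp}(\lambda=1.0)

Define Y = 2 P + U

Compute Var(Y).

For independent RVs: Var(aX + bY) = a²Var(X) + b²Var(Y)
Var(U) = 0.0625
Var(P) = 1
Var(Y) = 1²*0.0625 + 2²*1
= 1*0.0625 + 4*1 = 4.0625

4.0625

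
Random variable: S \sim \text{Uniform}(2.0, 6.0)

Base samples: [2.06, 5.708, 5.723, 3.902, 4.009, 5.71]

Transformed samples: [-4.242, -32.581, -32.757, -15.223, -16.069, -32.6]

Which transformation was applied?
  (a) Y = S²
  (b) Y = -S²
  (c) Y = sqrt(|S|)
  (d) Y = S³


Checking option (b) Y = -S²:
  S = 2.06 -> Y = -4.242 ✓
  S = 5.708 -> Y = -32.581 ✓
  S = 5.723 -> Y = -32.757 ✓
All samples match this transformation.

(b) -S²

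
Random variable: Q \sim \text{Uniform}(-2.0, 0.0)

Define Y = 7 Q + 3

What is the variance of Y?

For Y = aQ + b: Var(Y) = a² * Var(Q)
Var(Q) = (0 + 2)^2/12 = 0.33333333
Var(Y) = 7² * 0.33333333 = 49 * 0.33333333 = 16.333333

16.333333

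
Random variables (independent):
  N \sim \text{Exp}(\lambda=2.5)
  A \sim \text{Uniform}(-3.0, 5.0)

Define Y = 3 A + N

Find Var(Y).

For independent RVs: Var(aX + bY) = a²Var(X) + b²Var(Y)
Var(N) = 0.16
Var(A) = 5.3333333
Var(Y) = 1²*0.16 + 3²*5.3333333
= 1*0.16 + 9*5.3333333 = 48.16

48.16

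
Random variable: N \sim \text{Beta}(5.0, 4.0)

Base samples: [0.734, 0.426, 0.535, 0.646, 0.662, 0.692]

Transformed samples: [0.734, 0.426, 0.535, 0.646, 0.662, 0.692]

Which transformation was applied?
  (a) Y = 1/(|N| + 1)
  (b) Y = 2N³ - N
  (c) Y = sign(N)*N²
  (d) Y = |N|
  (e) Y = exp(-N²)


Checking option (d) Y = |N|:
  N = 0.734 -> Y = 0.734 ✓
  N = 0.426 -> Y = 0.426 ✓
  N = 0.535 -> Y = 0.535 ✓
All samples match this transformation.

(d) |N|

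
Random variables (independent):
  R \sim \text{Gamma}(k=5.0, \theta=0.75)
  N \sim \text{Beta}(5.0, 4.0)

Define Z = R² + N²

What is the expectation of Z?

E[Z] = E[R²] + E[N²]
E[R²] = Var(R) + E[R]² = 2.8125 + 14.0625 = 16.875
E[N²] = Var(N) + E[N]² = 0.024691358 + 0.30864198 = 0.33333333
E[Z] = 16.875 + 0.33333333 = 17.208333

17.208333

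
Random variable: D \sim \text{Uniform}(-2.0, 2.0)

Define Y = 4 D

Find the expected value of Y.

For Y = 4D:
E[Y] = 4 * E[D]
E[D] = (-2 + 2)/2 = 0
E[Y] = 4 * 0 = 0

0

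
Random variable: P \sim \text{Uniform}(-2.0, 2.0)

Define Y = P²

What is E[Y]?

Using E[X²] = Var(X) + (E[X])²:
E[P] = 0
Var(P) = (2 + 2)^2/12 = 1.3333333
E[P²] = 1.3333333 + 0² = 1.3333333 + 0 = 1.3333333

1.3333333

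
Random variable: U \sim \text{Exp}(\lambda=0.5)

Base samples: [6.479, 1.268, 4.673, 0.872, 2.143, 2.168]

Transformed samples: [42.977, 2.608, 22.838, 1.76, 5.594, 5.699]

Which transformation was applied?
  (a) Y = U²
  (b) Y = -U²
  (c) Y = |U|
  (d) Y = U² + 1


Checking option (d) Y = U² + 1:
  U = 6.479 -> Y = 42.977 ✓
  U = 1.268 -> Y = 2.608 ✓
  U = 4.673 -> Y = 22.838 ✓
All samples match this transformation.

(d) U² + 1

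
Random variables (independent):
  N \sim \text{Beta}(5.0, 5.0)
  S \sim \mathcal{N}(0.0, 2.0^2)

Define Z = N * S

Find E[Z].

For independent RVs: E[XY] = E[X]*E[Y]
E[N] = 0.5
E[S] = 0
E[Z] = 0.5 * 0 = 0

0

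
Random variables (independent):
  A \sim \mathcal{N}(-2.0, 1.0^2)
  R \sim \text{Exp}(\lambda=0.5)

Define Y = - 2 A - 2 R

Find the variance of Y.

For independent RVs: Var(aX + bY) = a²Var(X) + b²Var(Y)
Var(A) = 1
Var(R) = 4
Var(Y) = (-2)²*1 + (-2)²*4
= 4*1 + 4*4 = 20

20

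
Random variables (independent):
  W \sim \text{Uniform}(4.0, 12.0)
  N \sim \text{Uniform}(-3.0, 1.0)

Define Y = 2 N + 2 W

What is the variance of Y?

For independent RVs: Var(aX + bY) = a²Var(X) + b²Var(Y)
Var(W) = 5.3333333
Var(N) = 1.3333333
Var(Y) = 2²*5.3333333 + 2²*1.3333333
= 4*5.3333333 + 4*1.3333333 = 26.666667

26.666667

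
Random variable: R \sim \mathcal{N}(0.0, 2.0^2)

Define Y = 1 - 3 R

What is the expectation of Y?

For Y = -3R + 1:
E[Y] = -3 * E[R] + 1
E[R] = 0.0 = 0
E[Y] = -3 * 0 + 1 = 1

1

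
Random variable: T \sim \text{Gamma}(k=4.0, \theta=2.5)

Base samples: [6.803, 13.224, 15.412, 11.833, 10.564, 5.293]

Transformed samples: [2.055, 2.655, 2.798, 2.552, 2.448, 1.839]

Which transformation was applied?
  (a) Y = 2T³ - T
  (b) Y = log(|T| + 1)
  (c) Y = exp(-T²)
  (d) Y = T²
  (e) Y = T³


Checking option (b) Y = log(|T| + 1):
  T = 6.803 -> Y = 2.055 ✓
  T = 13.224 -> Y = 2.655 ✓
  T = 15.412 -> Y = 2.798 ✓
All samples match this transformation.

(b) log(|T| + 1)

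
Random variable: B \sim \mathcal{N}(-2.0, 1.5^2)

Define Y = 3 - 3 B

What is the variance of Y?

For Y = aB + b: Var(Y) = a² * Var(B)
Var(B) = 1.5^2 = 2.25
Var(Y) = (-3)² * 2.25 = 9 * 2.25 = 20.25

20.25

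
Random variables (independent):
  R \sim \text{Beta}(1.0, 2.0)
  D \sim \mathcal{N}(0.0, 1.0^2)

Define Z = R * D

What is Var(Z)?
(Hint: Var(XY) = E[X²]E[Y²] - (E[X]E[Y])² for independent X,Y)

Var(XY) = E[X²]E[Y²] - (E[X]E[Y])²
E[R] = 0.33333333, Var(R) = 0.055555556
E[D] = 0, Var(D) = 1
E[R²] = 0.055555556 + 0.33333333² = 0.16666667
E[D²] = 1 + 0² = 1
Var(Z) = 0.16666667*1 - (0.33333333*0)²
= 0.16666667 - 0 = 0.16666667

0.16666667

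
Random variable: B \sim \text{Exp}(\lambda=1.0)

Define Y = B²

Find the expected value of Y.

Using E[X²] = Var(X) + (E[X])²:
E[B] = 1
Var(B) = 1/1.0^2 = 1
E[B²] = 1 + 1² = 1 + 1 = 2

2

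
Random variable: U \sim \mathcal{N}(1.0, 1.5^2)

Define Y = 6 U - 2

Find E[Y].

For Y = 6U - 2:
E[Y] = 6 * E[U] - 2
E[U] = 1.0 = 1
E[Y] = 6 * 1 - 2 = 4

4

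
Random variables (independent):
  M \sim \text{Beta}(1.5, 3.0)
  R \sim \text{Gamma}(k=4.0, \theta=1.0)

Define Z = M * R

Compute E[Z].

For independent RVs: E[XY] = E[X]*E[Y]
E[M] = 0.33333333
E[R] = 4
E[Z] = 0.33333333 * 4 = 1.3333333

1.3333333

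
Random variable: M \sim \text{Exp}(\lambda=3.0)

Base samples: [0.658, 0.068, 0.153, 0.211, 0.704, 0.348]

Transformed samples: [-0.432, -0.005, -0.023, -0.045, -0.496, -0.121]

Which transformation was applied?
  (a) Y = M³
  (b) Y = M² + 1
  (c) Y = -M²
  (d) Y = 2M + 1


Checking option (c) Y = -M²:
  M = 0.658 -> Y = -0.432 ✓
  M = 0.068 -> Y = -0.005 ✓
  M = 0.153 -> Y = -0.023 ✓
All samples match this transformation.

(c) -M²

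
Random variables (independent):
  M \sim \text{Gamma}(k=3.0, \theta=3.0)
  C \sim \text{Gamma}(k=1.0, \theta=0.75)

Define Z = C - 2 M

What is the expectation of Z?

E[Z] = -2*E[M] + 1*E[C]
E[M] = 9
E[C] = 0.75
E[Z] = -2*9 + 1*0.75 = -17.25

-17.25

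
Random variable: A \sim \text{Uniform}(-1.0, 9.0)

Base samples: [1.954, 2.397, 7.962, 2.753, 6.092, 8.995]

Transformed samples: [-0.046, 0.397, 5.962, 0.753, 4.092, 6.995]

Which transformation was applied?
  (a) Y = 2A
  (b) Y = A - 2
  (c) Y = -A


Checking option (b) Y = A - 2:
  A = 1.954 -> Y = -0.046 ✓
  A = 2.397 -> Y = 0.397 ✓
  A = 7.962 -> Y = 5.962 ✓
All samples match this transformation.

(b) A - 2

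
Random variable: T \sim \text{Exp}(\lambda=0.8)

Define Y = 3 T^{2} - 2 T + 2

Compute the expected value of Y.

E[Y] = 3*E[T²] - 2*E[T] + 2
E[T] = 1.25
E[T²] = Var(T) + (E[T])² = 1.5625 + 1.5625 = 3.125
E[Y] = 3*3.125 - 2*1.25 + 2 = 8.875

8.875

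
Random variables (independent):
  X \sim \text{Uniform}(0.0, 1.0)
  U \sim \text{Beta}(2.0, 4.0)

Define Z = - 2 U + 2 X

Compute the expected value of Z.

E[Z] = 2*E[X] - 2*E[U]
E[X] = 0.5
E[U] = 0.33333333
E[Z] = 2*0.5 - 2*0.33333333 = 0.33333333

0.33333333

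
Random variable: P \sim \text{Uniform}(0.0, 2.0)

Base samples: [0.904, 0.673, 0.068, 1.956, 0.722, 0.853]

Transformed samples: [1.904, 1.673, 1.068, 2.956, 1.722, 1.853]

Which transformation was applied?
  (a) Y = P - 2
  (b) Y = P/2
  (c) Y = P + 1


Checking option (c) Y = P + 1:
  P = 0.904 -> Y = 1.904 ✓
  P = 0.673 -> Y = 1.673 ✓
  P = 0.068 -> Y = 1.068 ✓
All samples match this transformation.

(c) P + 1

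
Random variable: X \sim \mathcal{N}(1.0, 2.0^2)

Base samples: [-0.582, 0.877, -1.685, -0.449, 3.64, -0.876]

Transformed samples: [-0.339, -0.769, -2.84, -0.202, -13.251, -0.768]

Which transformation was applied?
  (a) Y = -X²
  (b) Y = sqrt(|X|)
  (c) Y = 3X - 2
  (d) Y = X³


Checking option (a) Y = -X²:
  X = -0.582 -> Y = -0.339 ✓
  X = 0.877 -> Y = -0.769 ✓
  X = -1.685 -> Y = -2.84 ✓
All samples match this transformation.

(a) -X²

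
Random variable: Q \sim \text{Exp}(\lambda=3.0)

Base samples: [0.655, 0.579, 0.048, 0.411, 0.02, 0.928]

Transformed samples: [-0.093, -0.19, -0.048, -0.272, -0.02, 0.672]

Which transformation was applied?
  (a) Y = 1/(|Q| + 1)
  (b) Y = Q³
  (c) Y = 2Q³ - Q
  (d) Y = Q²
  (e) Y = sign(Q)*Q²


Checking option (c) Y = 2Q³ - Q:
  Q = 0.655 -> Y = -0.093 ✓
  Q = 0.579 -> Y = -0.19 ✓
  Q = 0.048 -> Y = -0.048 ✓
All samples match this transformation.

(c) 2Q³ - Q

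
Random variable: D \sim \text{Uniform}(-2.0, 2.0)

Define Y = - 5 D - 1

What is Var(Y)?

For Y = aD + b: Var(Y) = a² * Var(D)
Var(D) = (2 + 2)^2/12 = 1.3333333
Var(Y) = (-5)² * 1.3333333 = 25 * 1.3333333 = 33.333333

33.333333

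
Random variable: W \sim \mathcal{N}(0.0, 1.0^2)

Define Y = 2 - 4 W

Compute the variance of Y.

For Y = aW + b: Var(Y) = a² * Var(W)
Var(W) = 1.0^2 = 1
Var(Y) = (-4)² * 1 = 16 * 1 = 16

16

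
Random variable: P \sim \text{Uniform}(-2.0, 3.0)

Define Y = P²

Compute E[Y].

Using E[X²] = Var(X) + (E[X])²:
E[P] = 0.5
Var(P) = (3 + 2)^2/12 = 2.0833333
E[P²] = 2.0833333 + 0.5² = 2.0833333 + 0.25 = 2.3333333

2.3333333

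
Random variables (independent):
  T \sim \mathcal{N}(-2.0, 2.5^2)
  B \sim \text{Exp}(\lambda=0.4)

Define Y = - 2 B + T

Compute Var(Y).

For independent RVs: Var(aX + bY) = a²Var(X) + b²Var(Y)
Var(T) = 6.25
Var(B) = 6.25
Var(Y) = 1²*6.25 + (-2)²*6.25
= 1*6.25 + 4*6.25 = 31.25

31.25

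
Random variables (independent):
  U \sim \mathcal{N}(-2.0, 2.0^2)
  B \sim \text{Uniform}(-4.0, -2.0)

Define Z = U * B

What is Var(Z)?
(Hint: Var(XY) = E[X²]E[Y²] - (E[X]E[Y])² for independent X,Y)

Var(XY) = E[X²]E[Y²] - (E[X]E[Y])²
E[U] = -2, Var(U) = 4
E[B] = -3, Var(B) = 0.33333333
E[U²] = 4 + (-2)² = 8
E[B²] = 0.33333333 + (-3)² = 9.3333333
Var(Z) = 8*9.3333333 - (-2*(-3))²
= 74.666667 - 36 = 38.666667

38.666667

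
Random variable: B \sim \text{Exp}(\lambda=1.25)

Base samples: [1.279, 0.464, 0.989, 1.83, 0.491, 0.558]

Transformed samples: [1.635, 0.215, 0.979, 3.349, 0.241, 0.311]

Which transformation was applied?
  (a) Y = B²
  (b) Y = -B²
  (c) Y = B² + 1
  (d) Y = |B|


Checking option (a) Y = B²:
  B = 1.279 -> Y = 1.635 ✓
  B = 0.464 -> Y = 0.215 ✓
  B = 0.989 -> Y = 0.979 ✓
All samples match this transformation.

(a) B²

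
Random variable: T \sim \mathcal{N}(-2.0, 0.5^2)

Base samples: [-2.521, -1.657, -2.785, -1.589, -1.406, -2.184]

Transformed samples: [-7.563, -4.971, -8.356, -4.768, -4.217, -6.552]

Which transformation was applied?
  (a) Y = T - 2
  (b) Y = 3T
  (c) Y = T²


Checking option (b) Y = 3T:
  T = -2.521 -> Y = -7.563 ✓
  T = -1.657 -> Y = -4.971 ✓
  T = -2.785 -> Y = -8.356 ✓
All samples match this transformation.

(b) 3T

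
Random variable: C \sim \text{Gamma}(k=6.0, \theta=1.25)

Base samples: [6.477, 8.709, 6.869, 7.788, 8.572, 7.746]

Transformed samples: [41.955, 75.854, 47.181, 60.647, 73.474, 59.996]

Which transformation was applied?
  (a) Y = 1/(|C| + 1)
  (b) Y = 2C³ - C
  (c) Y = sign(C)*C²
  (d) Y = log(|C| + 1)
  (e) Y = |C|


Checking option (c) Y = sign(C)*C²:
  C = 6.477 -> Y = 41.955 ✓
  C = 8.709 -> Y = 75.854 ✓
  C = 6.869 -> Y = 47.181 ✓
All samples match this transformation.

(c) sign(C)*C²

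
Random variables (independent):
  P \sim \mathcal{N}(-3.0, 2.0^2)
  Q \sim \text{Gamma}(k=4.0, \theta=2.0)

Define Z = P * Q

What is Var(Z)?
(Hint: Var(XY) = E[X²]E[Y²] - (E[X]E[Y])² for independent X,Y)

Var(XY) = E[X²]E[Y²] - (E[X]E[Y])²
E[P] = -3, Var(P) = 4
E[Q] = 8, Var(Q) = 16
E[P²] = 4 + (-3)² = 13
E[Q²] = 16 + 8² = 80
Var(Z) = 13*80 - (-3*8)²
= 1040 - 576 = 464

464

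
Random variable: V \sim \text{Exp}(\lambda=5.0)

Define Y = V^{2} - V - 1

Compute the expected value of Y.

E[Y] = 1*E[V²] - 1*E[V] - 1
E[V] = 0.2
E[V²] = Var(V) + (E[V])² = 0.04 + 0.04 = 0.08
E[Y] = 1*0.08 - 1*0.2 - 1 = -1.12

-1.12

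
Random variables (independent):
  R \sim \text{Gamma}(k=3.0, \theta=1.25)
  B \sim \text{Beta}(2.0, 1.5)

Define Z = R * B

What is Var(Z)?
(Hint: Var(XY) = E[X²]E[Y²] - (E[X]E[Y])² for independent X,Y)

Var(XY) = E[X²]E[Y²] - (E[X]E[Y])²
E[R] = 3.75, Var(R) = 4.6875
E[B] = 0.57142857, Var(B) = 0.054421769
E[R²] = 4.6875 + 3.75² = 18.75
E[B²] = 0.054421769 + 0.57142857² = 0.38095238
Var(Z) = 18.75*0.38095238 - (3.75*0.57142857)²
= 7.1428571 - 4.5918367 = 2.5510204

2.5510204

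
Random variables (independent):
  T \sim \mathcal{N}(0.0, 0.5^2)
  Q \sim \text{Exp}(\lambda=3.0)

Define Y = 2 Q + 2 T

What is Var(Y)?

For independent RVs: Var(aX + bY) = a²Var(X) + b²Var(Y)
Var(T) = 0.25
Var(Q) = 0.11111111
Var(Y) = 2²*0.25 + 2²*0.11111111
= 4*0.25 + 4*0.11111111 = 1.4444444

1.4444444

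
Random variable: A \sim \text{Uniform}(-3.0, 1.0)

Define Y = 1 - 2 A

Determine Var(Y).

For Y = aA + b: Var(Y) = a² * Var(A)
Var(A) = (1 + 3)^2/12 = 1.3333333
Var(Y) = (-2)² * 1.3333333 = 4 * 1.3333333 = 5.3333333

5.3333333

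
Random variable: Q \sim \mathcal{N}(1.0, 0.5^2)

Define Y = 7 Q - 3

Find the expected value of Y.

For Y = 7Q - 3:
E[Y] = 7 * E[Q] - 3
E[Q] = 1.0 = 1
E[Y] = 7 * 1 - 3 = 4

4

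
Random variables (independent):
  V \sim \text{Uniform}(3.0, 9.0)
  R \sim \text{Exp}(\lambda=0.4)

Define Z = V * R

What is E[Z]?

For independent RVs: E[XY] = E[X]*E[Y]
E[V] = 6
E[R] = 2.5
E[Z] = 6 * 2.5 = 15

15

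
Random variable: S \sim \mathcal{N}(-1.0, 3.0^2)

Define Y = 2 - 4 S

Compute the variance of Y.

For Y = aS + b: Var(Y) = a² * Var(S)
Var(S) = 3.0^2 = 9
Var(Y) = (-4)² * 9 = 16 * 9 = 144

144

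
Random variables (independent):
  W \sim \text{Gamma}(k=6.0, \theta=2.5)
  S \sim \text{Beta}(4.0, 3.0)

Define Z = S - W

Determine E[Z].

E[Z] = -1*E[W] + 1*E[S]
E[W] = 15
E[S] = 0.57142857
E[Z] = -1*15 + 1*0.57142857 = -14.428571

-14.428571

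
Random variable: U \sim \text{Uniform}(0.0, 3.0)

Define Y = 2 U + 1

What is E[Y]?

For Y = 2U + 1:
E[Y] = 2 * E[U] + 1
E[U] = (0 + 3)/2 = 1.5
E[Y] = 2 * 1.5 + 1 = 4

4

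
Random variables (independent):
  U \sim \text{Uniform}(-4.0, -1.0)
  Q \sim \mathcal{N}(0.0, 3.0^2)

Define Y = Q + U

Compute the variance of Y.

For independent RVs: Var(aX + bY) = a²Var(X) + b²Var(Y)
Var(U) = 0.75
Var(Q) = 9
Var(Y) = 1²*0.75 + 1²*9
= 1*0.75 + 1*9 = 9.75

9.75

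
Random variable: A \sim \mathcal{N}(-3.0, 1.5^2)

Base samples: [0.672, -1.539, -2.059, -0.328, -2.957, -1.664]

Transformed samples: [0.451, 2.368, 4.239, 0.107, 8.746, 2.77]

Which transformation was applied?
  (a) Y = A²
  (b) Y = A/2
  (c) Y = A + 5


Checking option (a) Y = A²:
  A = 0.672 -> Y = 0.451 ✓
  A = -1.539 -> Y = 2.368 ✓
  A = -2.059 -> Y = 4.239 ✓
All samples match this transformation.

(a) A²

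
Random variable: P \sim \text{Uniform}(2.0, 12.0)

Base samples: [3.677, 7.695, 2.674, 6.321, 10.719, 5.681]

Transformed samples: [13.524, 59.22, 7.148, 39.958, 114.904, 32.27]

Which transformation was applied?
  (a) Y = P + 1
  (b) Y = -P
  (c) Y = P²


Checking option (c) Y = P²:
  P = 3.677 -> Y = 13.524 ✓
  P = 7.695 -> Y = 59.22 ✓
  P = 2.674 -> Y = 7.148 ✓
All samples match this transformation.

(c) P²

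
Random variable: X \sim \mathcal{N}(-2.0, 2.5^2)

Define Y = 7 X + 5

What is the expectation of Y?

For Y = 7X + 5:
E[Y] = 7 * E[X] + 5
E[X] = -2.0 = -2
E[Y] = 7 * (-2) + 5 = -9

-9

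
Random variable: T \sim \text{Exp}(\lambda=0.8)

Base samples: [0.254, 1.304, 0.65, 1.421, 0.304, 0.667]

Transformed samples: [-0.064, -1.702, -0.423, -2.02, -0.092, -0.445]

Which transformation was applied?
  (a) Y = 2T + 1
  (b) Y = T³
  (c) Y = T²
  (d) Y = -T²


Checking option (d) Y = -T²:
  T = 0.254 -> Y = -0.064 ✓
  T = 1.304 -> Y = -1.702 ✓
  T = 0.65 -> Y = -0.423 ✓
All samples match this transformation.

(d) -T²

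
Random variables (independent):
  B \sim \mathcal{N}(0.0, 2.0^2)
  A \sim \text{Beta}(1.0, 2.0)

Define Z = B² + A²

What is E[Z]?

E[Z] = E[B²] + E[A²]
E[B²] = Var(B) + E[B]² = 4 + 0 = 4
E[A²] = Var(A) + E[A]² = 0.055555556 + 0.11111111 = 0.16666667
E[Z] = 4 + 0.16666667 = 4.1666667

4.1666667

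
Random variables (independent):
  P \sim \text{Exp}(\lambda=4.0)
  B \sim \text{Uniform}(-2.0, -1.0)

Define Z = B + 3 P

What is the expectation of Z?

E[Z] = 3*E[P] + 1*E[B]
E[P] = 0.25
E[B] = -1.5
E[Z] = 3*0.25 + 1*(-1.5) = -0.75

-0.75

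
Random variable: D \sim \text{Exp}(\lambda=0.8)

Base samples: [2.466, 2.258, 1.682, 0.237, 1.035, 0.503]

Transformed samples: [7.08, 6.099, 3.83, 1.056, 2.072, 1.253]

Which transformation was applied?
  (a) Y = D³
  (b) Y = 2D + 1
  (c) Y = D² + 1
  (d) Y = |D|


Checking option (c) Y = D² + 1:
  D = 2.466 -> Y = 7.08 ✓
  D = 2.258 -> Y = 6.099 ✓
  D = 1.682 -> Y = 3.83 ✓
All samples match this transformation.

(c) D² + 1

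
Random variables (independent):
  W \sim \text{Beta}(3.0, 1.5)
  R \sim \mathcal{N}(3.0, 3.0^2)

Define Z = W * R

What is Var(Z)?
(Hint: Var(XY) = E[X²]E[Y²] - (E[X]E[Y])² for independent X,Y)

Var(XY) = E[X²]E[Y²] - (E[X]E[Y])²
E[W] = 0.66666667, Var(W) = 0.04040404
E[R] = 3, Var(R) = 9
E[W²] = 0.04040404 + 0.66666667² = 0.48484848
E[R²] = 9 + 3² = 18
Var(Z) = 0.48484848*18 - (0.66666667*3)²
= 8.7272727 - 4 = 4.7272727

4.7272727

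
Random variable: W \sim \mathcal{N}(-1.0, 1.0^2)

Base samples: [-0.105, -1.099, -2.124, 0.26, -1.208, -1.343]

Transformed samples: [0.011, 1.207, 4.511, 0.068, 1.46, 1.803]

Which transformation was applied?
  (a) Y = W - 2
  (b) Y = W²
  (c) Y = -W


Checking option (b) Y = W²:
  W = -0.105 -> Y = 0.011 ✓
  W = -1.099 -> Y = 1.207 ✓
  W = -2.124 -> Y = 4.511 ✓
All samples match this transformation.

(b) W²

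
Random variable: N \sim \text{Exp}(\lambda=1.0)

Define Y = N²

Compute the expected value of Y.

Using E[X²] = Var(X) + (E[X])²:
E[N] = 1
Var(N) = 1/1.0^2 = 1
E[N²] = 1 + 1² = 1 + 1 = 2

2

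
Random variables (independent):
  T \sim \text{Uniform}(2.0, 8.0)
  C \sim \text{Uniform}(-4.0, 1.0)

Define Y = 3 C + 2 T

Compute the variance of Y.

For independent RVs: Var(aX + bY) = a²Var(X) + b²Var(Y)
Var(T) = 3
Var(C) = 2.0833333
Var(Y) = 2²*3 + 3²*2.0833333
= 4*3 + 9*2.0833333 = 30.75

30.75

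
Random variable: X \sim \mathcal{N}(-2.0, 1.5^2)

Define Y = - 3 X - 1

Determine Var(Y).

For Y = aX + b: Var(Y) = a² * Var(X)
Var(X) = 1.5^2 = 2.25
Var(Y) = (-3)² * 2.25 = 9 * 2.25 = 20.25

20.25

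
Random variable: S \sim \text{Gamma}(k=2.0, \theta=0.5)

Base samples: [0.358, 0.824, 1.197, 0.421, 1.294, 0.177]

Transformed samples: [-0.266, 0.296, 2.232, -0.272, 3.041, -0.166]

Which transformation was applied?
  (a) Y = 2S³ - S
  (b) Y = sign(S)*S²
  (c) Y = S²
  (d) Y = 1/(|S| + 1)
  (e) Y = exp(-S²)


Checking option (a) Y = 2S³ - S:
  S = 0.358 -> Y = -0.266 ✓
  S = 0.824 -> Y = 0.296 ✓
  S = 1.197 -> Y = 2.232 ✓
All samples match this transformation.

(a) 2S³ - S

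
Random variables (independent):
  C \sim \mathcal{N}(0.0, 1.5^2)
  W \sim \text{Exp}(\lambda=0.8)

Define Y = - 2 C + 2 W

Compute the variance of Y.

For independent RVs: Var(aX + bY) = a²Var(X) + b²Var(Y)
Var(C) = 2.25
Var(W) = 1.5625
Var(Y) = (-2)²*2.25 + 2²*1.5625
= 4*2.25 + 4*1.5625 = 15.25

15.25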